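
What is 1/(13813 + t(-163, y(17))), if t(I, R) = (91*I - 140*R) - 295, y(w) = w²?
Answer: -1/41775 ≈ -2.3938e-5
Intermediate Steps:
t(I, R) = -295 - 140*R + 91*I (t(I, R) = (-140*R + 91*I) - 295 = -295 - 140*R + 91*I)
1/(13813 + t(-163, y(17))) = 1/(13813 + (-295 - 140*17² + 91*(-163))) = 1/(13813 + (-295 - 140*289 - 14833)) = 1/(13813 + (-295 - 40460 - 14833)) = 1/(13813 - 55588) = 1/(-41775) = -1/41775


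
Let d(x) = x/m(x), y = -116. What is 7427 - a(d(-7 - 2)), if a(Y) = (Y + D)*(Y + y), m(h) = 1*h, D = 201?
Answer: 30657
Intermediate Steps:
m(h) = h
d(x) = 1 (d(x) = x/x = 1)
a(Y) = (-116 + Y)*(201 + Y) (a(Y) = (Y + 201)*(Y - 116) = (201 + Y)*(-116 + Y) = (-116 + Y)*(201 + Y))
7427 - a(d(-7 - 2)) = 7427 - (-23316 + 1**2 + 85*1) = 7427 - (-23316 + 1 + 85) = 7427 - 1*(-23230) = 7427 + 23230 = 30657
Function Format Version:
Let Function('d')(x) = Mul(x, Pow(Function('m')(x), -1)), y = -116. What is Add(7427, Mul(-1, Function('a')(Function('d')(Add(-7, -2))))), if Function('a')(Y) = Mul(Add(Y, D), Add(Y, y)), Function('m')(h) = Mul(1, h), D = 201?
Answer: 30657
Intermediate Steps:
Function('m')(h) = h
Function('d')(x) = 1 (Function('d')(x) = Mul(x, Pow(x, -1)) = 1)
Function('a')(Y) = Mul(Add(-116, Y), Add(201, Y)) (Function('a')(Y) = Mul(Add(Y, 201), Add(Y, -116)) = Mul(Add(201, Y), Add(-116, Y)) = Mul(Add(-116, Y), Add(201, Y)))
Add(7427, Mul(-1, Function('a')(Function('d')(Add(-7, -2))))) = Add(7427, Mul(-1, Add(-23316, Pow(1, 2), Mul(85, 1)))) = Add(7427, Mul(-1, Add(-23316, 1, 85))) = Add(7427, Mul(-1, -23230)) = Add(7427, 23230) = 30657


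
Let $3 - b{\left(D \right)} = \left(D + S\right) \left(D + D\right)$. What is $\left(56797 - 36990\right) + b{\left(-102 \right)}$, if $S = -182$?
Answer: $-38126$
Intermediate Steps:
$b{\left(D \right)} = 3 - 2 D \left(-182 + D\right)$ ($b{\left(D \right)} = 3 - \left(D - 182\right) \left(D + D\right) = 3 - \left(-182 + D\right) 2 D = 3 - 2 D \left(-182 + D\right)$)
$\left(56797 - 36990\right) + b{\left(-102 \right)} = \left(56797 - 36990\right) + \left(3 - 2 \left(-102\right)^{2} + 364 \left(-102\right)\right) = 19807 - 57933 = -38126$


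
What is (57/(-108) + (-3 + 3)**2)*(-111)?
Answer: 703/12 ≈ 58.583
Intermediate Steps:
(57/(-108) + (-3 + 3)**2)*(-111) = (57*(-1/108) + 0**2)*(-111) = (-19/36 + 0)*(-111) = -19/36*(-111) = 703/12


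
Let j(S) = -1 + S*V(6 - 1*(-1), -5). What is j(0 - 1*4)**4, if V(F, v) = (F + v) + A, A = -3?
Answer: 81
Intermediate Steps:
V(F, v) = -3 + F + v (V(F, v) = (F + v) - 3 = -3 + F + v)
j(S) = -1 - S (j(S) = -1 + S*(-3 + (6 - 1*(-1)) - 5) = -1 + S*(-3 + (6 + 1) - 5) = -1 + S*(-3 + 7 - 5) = -1 + S*(-1) = -1 - S)
j(0 - 1*4)**4 = (-1 - (0 - 1*4))**4 = (-1 - (0 - 4))**4 = (-1 - 1*(-4))**4 = (-1 + 4)**4 = 3**4 = 81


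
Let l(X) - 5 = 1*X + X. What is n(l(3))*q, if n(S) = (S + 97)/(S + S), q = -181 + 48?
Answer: -7182/11 ≈ -652.91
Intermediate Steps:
l(X) = 5 + 2*X (l(X) = 5 + (1*X + X) = 5 + (X + X) = 5 + 2*X)
q = -133
n(S) = (97 + S)/(2*S) (n(S) = (97 + S)/((2*S)) = (97 + S)*(1/(2*S)) = (97 + S)/(2*S))
n(l(3))*q = ((97 + (5 + 2*3))/(2*(5 + 2*3)))*(-133) = ((97 + (5 + 6))/(2*(5 + 6)))*(-133) = ((1/2)*(97 + 11)/11)*(-133) = ((1/2)*(1/11)*108)*(-133) = (54/11)*(-133) = -7182/11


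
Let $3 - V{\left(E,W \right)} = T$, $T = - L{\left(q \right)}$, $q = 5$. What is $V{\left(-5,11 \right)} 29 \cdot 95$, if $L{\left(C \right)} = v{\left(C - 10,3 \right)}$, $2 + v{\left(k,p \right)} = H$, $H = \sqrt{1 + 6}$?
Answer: $2755 + 2755 \sqrt{7} \approx 10044.0$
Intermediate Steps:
$H = \sqrt{7} \approx 2.6458$
$v{\left(k,p \right)} = -2 + \sqrt{7}$
$L{\left(C \right)} = -2 + \sqrt{7}$
$T = 2 - \sqrt{7}$ ($T = - (-2 + \sqrt{7}) = 2 - \sqrt{7} \approx -0.64575$)
$V{\left(E,W \right)} = 1 + \sqrt{7}$ ($V{\left(E,W \right)} = 3 - \left(2 - \sqrt{7}\right) = 1 + \sqrt{7}$)
$V{\left(-5,11 \right)} 29 \cdot 95 = \left(1 + \sqrt{7}\right) 29 \cdot 95 = \left(29 + 29 \sqrt{7}\right) 95 = 2755 + 2755 \sqrt{7}$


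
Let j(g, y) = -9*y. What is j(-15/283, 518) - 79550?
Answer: -84212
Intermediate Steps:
j(-15/283, 518) - 79550 = -9*518 - 79550 = -4662 - 79550 = -84212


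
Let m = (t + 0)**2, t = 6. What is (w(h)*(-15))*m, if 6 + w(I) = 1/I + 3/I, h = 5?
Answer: 2808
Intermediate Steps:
w(I) = -6 + 4/I (w(I) = -6 + (1/I + 3/I) = -6 + 4/I)
m = 36 (m = (6 + 0)**2 = 6**2 = 36)
(w(h)*(-15))*m = ((-6 + 4/5)*(-15))*36 = -26/5*(-15)*36 = 78*36 = 2808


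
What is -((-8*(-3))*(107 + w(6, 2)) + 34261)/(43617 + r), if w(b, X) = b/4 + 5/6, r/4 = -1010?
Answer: -36885/39577 ≈ -0.93198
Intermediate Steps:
r = -4040 (r = 4*(-1010) = -4040)
w(b, X) = 5/6 + b/4 (w(b, X) = b*(1/4) + 5*(1/6) = b/4 + 5/6 = 5/6 + b/4)
-((-8*(-3))*(107 + w(6, 2)) + 34261)/(43617 + r) = -((-8*(-3))*(107 + (5/6 + (1/4)*6)) + 34261)/(43617 - 4040) = -(24*(107 + (5/6 + 3/2)) + 34261)/39577 = -(24*(107 + 7/3) + 34261)/39577 = -(24*(328/3) + 34261)/39577 = -(2624 + 34261)/39577 = -36885/39577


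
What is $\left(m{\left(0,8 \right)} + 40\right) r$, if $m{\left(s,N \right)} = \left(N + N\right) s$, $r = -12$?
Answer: $-480$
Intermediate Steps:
$m{\left(s,N \right)} = 2 N s$
$\left(m{\left(0,8 \right)} + 40\right) r = \left(2 \cdot 8 \cdot 0 + 40\right) \left(-12\right) = \left(0 + 40\right) \left(-12\right) = 40 \left(-12\right) = -480$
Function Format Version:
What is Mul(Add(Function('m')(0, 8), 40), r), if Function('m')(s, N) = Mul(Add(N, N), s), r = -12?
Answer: -480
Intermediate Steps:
Function('m')(s, N) = Mul(2, N, s) (Function('m')(s, N) = Mul(Mul(2, N), s) = Mul(2, N, s))
Mul(Add(Function('m')(0, 8), 40), r) = Mul(Add(Mul(2, 8, 0), 40), -12) = Mul(Add(0, 40), -12) = Mul(40, -12) = -480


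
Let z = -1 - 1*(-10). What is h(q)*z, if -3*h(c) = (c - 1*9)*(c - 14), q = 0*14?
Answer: -378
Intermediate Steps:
z = 9 (z = -1 + 10 = 9)
q = 0
h(c) = -(-14 + c)*(-9 + c)/3 (h(c) = -(c - 1*9)*(c - 14)/3 = -(c - 9)*(-14 + c)/3 = -(-9 + c)*(-14 + c)/3 = -(-14 + c)*(-9 + c)/3)
h(q)*z = (-42 - ⅓*0² + (23/3)*0)*9 = (-42 - ⅓*0 + 0)*9 = (-42 + 0 + 0)*9 = -42*9 = -378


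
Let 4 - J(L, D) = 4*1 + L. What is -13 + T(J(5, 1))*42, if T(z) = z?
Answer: -223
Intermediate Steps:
J(L, D) = -L (J(L, D) = 4 - (4*1 + L) = 4 - (4 + L) = 4 + (-4 - L) = -L)
-13 + T(J(5, 1))*42 = -13 - 1*5*42 = -13 - 5*42 = -13 - 210 = -223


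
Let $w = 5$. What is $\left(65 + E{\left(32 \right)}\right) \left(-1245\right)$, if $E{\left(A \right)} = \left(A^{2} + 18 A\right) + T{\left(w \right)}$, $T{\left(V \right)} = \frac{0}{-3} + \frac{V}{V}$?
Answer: $-2074170$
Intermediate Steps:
$T{\left(V \right)} = 1$ ($T{\left(V \right)} = 0 \left(- \frac{1}{3}\right) + 1 = 0 + 1 = 1$)
$E{\left(A \right)} = 1 + A^{2} + 18 A$ ($E{\left(A \right)} = \left(A^{2} + 18 A\right) + 1 = 1 + A^{2} + 18 A$)
$\left(65 + E{\left(32 \right)}\right) \left(-1245\right) = \left(65 + \left(1 + 32^{2} + 18 \cdot 32\right)\right) \left(-1245\right) = \left(65 + \left(1 + 1024 + 576\right)\right) \left(-1245\right) = \left(65 + 1601\right) \left(-1245\right) = 1666 \left(-1245\right) = -2074170$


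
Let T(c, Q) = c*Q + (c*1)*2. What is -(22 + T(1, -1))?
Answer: -23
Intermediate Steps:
T(c, Q) = 2*c + Q*c (T(c, Q) = Q*c + c*2 = Q*c + 2*c = 2*c + Q*c)
-(22 + T(1, -1)) = -(22 + 1*(2 - 1)) = -(22 + 1*1) = -(22 + 1) = -1*23 = -23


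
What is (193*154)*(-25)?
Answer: -743050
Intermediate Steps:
(193*154)*(-25) = 29722*(-25) = -743050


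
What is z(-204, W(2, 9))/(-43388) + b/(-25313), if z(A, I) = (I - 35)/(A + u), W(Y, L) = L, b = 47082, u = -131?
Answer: -342168293249/183961974370 ≈ -1.8600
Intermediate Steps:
z(A, I) = (-35 + I)/(-131 + A) (z(A, I) = (I - 35)/(A - 131) = (-35 + I)/(-131 + A))
z(-204, W(2, 9))/(-43388) + b/(-25313) = ((-35 + 9)/(-131 - 204))/(-43388) + 47082/(-25313) = (-26/(-335))*(-1/43388) + 47082*(-1/25313) = -1/335*(-26)*(-1/43388) - 47082/25313 = (26/335)*(-1/43388) - 47082/25313 = -13/7267490 - 47082/25313 = -342168293249/183961974370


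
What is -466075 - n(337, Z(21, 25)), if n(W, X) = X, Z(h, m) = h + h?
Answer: -466117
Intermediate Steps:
Z(h, m) = 2*h
-466075 - n(337, Z(21, 25)) = -466075 - 2*21 = -466075 - 1*42 = -466075 - 42 = -466117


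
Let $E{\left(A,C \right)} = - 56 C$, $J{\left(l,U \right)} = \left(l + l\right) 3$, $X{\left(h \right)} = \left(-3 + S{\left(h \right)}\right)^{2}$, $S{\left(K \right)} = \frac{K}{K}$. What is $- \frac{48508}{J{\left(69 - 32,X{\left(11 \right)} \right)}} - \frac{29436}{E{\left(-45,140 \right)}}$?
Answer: $- \frac{46720991}{217560} \approx -214.75$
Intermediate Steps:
$S{\left(K \right)} = 1$
$X{\left(h \right)} = 4$ ($X{\left(h \right)} = \left(-3 + 1\right)^{2} = \left(-2\right)^{2} = 4$)
$J{\left(l,U \right)} = 6 l$ ($J{\left(l,U \right)} = 2 l 3 = 6 l$)
$- \frac{48508}{J{\left(69 - 32,X{\left(11 \right)} \right)}} - \frac{29436}{E{\left(-45,140 \right)}} = - \frac{48508}{6 \left(69 - 32\right)} - \frac{29436}{\left(-56\right) 140} = - \frac{48508}{6 \left(69 - 32\right)} - \frac{29436}{-7840} = - \frac{48508}{6 \cdot 37} - - \frac{7359}{1960} = - \frac{48508}{222} + \frac{7359}{1960} = \left(-48508\right) \frac{1}{222} + \frac{7359}{1960} = - \frac{24254}{111} + \frac{7359}{1960} = - \frac{46720991}{217560}$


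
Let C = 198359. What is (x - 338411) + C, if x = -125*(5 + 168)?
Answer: -161677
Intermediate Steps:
x = -21625 (x = -125*173 = -21625)
(x - 338411) + C = (-21625 - 338411) + 198359 = -360036 + 198359 = -161677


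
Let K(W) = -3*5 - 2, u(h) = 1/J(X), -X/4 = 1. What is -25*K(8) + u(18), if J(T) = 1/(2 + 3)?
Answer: 430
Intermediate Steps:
X = -4 (X = -4*1 = -4)
J(T) = ⅕ (J(T) = 1/5 = ⅕)
u(h) = 5 (u(h) = 1/(⅕) = 5)
K(W) = -17 (K(W) = -15 - 2 = -17)
-25*K(8) + u(18) = -25*(-17) + 5 = 425 + 5 = 430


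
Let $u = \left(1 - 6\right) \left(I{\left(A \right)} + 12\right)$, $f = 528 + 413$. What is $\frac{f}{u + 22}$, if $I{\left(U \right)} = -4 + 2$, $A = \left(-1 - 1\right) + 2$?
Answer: $- \frac{941}{28} \approx -33.607$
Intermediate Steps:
$f = 941$
$A = 0$ ($A = -2 + 2 = 0$)
$I{\left(U \right)} = -2$
$u = -50$ ($u = \left(1 - 6\right) \left(-2 + 12\right) = \left(-5\right) 10 = -50$)
$\frac{f}{u + 22} = \frac{1}{-50 + 22} \cdot 941 = \frac{1}{-28} \cdot 941 = \left(- \frac{1}{28}\right) 941 = - \frac{941}{28}$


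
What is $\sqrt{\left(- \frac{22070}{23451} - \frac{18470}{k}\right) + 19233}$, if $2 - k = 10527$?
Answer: $\frac{\sqrt{46869717958569353445}}{49364355} \approx 138.69$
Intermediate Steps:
$k = -10525$ ($k = 2 - 10527 = -10525$)
$\sqrt{\left(- \frac{22070}{23451} - \frac{18470}{k}\right) + 19233} = \sqrt{\left(- \frac{22070}{23451} - \frac{18470}{-10525}\right) + 19233} = \sqrt{\left(\left(-22070\right) \frac{1}{23451} - - \frac{3694}{2105}\right) + 19233} = \sqrt{\left(- \frac{22070}{23451} + \frac{3694}{2105}\right) + 19233} = \sqrt{\frac{40170644}{49364355} + 19233} = \sqrt{\frac{949464810359}{49364355}} = \frac{\sqrt{46869717958569353445}}{49364355}$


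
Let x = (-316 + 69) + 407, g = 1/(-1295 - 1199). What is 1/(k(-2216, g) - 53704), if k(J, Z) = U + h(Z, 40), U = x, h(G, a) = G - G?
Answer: -1/53544 ≈ -1.8676e-5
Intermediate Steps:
h(G, a) = 0
g = -1/2494 (g = 1/(-2494) = -1/2494 ≈ -0.00040096)
x = 160 (x = -247 + 407 = 160)
U = 160
k(J, Z) = 160 (k(J, Z) = 160 + 0 = 160)
1/(k(-2216, g) - 53704) = 1/(160 - 53704) = 1/(-53544) = -1/53544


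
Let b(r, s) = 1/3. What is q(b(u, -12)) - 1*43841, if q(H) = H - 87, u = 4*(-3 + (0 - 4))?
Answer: -131783/3 ≈ -43928.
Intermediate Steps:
u = -28 (u = 4*(-3 - 4) = 4*(-7) = -28)
b(r, s) = ⅓
q(H) = -87 + H
q(b(u, -12)) - 1*43841 = (-87 + ⅓) - 1*43841 = -260/3 - 43841 = -131783/3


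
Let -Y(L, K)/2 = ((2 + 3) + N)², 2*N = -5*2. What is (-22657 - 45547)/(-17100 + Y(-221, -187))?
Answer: 17051/4275 ≈ 3.9885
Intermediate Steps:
N = -5 (N = (-5*2)/2 = (½)*(-10) = -5)
Y(L, K) = 0 (Y(L, K) = -2*((2 + 3) - 5)² = -2*(5 - 5)² = -2*0² = -2*0 = 0)
(-22657 - 45547)/(-17100 + Y(-221, -187)) = (-22657 - 45547)/(-17100 + 0) = -68204/(-17100) = -68204*(-1/17100) = 17051/4275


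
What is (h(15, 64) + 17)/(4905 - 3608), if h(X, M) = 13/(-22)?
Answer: 361/28534 ≈ 0.012652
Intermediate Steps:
h(X, M) = -13/22 (h(X, M) = 13*(-1/22) = -13/22)
(h(15, 64) + 17)/(4905 - 3608) = (-13/22 + 17)/(4905 - 3608) = (361/22)/1297 = (361/22)*(1/1297) = 361/28534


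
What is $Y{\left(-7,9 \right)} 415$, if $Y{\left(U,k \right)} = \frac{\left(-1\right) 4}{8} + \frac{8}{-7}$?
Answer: $- \frac{9545}{14} \approx -681.79$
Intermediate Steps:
$Y{\left(U,k \right)} = - \frac{23}{14}$ ($Y{\left(U,k \right)} = \left(-4\right) \frac{1}{8} + 8 \left(- \frac{1}{7}\right) = - \frac{1}{2} - \frac{8}{7} = - \frac{23}{14}$)
$Y{\left(-7,9 \right)} 415 = \left(- \frac{23}{14}\right) 415 = - \frac{9545}{14}$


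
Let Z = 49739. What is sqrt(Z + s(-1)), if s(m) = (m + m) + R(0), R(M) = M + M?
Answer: sqrt(49737) ≈ 223.02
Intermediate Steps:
R(M) = 2*M
s(m) = 2*m (s(m) = (m + m) + 2*0 = 2*m + 0 = 2*m)
sqrt(Z + s(-1)) = sqrt(49739 + 2*(-1)) = sqrt(49739 - 2) = sqrt(49737)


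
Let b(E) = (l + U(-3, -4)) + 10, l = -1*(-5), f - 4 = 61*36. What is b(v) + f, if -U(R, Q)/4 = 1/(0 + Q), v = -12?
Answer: 2216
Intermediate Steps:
f = 2200 (f = 4 + 61*36 = 4 + 2196 = 2200)
U(R, Q) = -4/Q (U(R, Q) = -4/(0 + Q) = -4/Q)
l = 5
b(E) = 16 (b(E) = (5 - 4/(-4)) + 10 = (5 - 4*(-1/4)) + 10 = (5 + 1) + 10 = 6 + 10 = 16)
b(v) + f = 16 + 2200 = 2216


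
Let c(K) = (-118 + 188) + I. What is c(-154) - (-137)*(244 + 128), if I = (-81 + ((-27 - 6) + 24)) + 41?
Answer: 50985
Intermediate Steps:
I = -49 (I = (-81 + (-33 + 24)) + 41 = (-81 - 9) + 41 = -90 + 41 = -49)
c(K) = 21 (c(K) = (-118 + 188) - 49 = 70 - 49 = 21)
c(-154) - (-137)*(244 + 128) = 21 - (-137)*(244 + 128) = 21 - (-137)*372 = 21 - 1*(-50964) = 21 + 50964 = 50985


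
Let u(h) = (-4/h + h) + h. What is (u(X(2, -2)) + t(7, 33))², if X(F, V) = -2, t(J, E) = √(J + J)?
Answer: (-2 + √14)² ≈ 3.0334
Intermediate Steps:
t(J, E) = √2*√J (t(J, E) = √(2*J) = √2*√J)
u(h) = -4/h + 2*h (u(h) = (h - 4/h) + h = -4/h + 2*h)
(u(X(2, -2)) + t(7, 33))² = ((-4/(-2) + 2*(-2)) + √2*√7)² = ((-4*(-½) - 4) + √14)² = ((2 - 4) + √14)² = (-2 + √14)²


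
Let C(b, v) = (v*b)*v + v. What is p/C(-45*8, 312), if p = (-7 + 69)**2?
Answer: -961/8760882 ≈ -0.00010969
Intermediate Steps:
C(b, v) = v + b*v**2 (C(b, v) = (b*v)*v + v = b*v**2 + v = v + b*v**2)
p = 3844 (p = 62**2 = 3844)
p/C(-45*8, 312) = 3844/((312*(1 - 45*8*312))) = 3844/((312*(1 - 360*312))) = 3844/((312*(1 - 112320))) = 3844/((312*(-112319))) = 3844/(-35043528) = 3844*(-1/35043528) = -961/8760882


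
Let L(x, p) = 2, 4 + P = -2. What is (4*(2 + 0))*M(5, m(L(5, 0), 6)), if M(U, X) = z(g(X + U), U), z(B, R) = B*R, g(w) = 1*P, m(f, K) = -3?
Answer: -240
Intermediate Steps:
P = -6 (P = -4 - 2 = -6)
g(w) = -6 (g(w) = 1*(-6) = -6)
M(U, X) = -6*U
(4*(2 + 0))*M(5, m(L(5, 0), 6)) = (4*(2 + 0))*(-6*5) = (4*2)*(-30) = 8*(-30) = -240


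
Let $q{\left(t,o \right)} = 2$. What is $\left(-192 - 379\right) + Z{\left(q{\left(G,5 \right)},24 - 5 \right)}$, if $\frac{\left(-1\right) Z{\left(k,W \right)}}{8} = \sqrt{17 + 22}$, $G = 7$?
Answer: $-571 - 8 \sqrt{39} \approx -620.96$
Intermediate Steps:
$Z{\left(k,W \right)} = - 8 \sqrt{39}$ ($Z{\left(k,W \right)} = - 8 \sqrt{17 + 22} = - 8 \sqrt{39}$)
$\left(-192 - 379\right) + Z{\left(q{\left(G,5 \right)},24 - 5 \right)} = \left(-192 - 379\right) - 8 \sqrt{39} = -571 - 8 \sqrt{39}$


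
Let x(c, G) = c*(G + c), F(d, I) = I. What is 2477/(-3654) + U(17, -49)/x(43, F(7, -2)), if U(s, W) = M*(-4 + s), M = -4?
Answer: -4556959/6442002 ≈ -0.70738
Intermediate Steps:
U(s, W) = 16 - 4*s (U(s, W) = -4*(-4 + s) = 16 - 4*s)
2477/(-3654) + U(17, -49)/x(43, F(7, -2)) = 2477/(-3654) + (16 - 4*17)/((43*(-2 + 43))) = 2477*(-1/3654) + (16 - 68)/((43*41)) = -2477/3654 - 52/1763 = -4556959/6442002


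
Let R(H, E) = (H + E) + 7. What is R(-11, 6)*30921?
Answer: 61842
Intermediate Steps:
R(H, E) = 7 + E + H (R(H, E) = (E + H) + 7 = 7 + E + H)
R(-11, 6)*30921 = (7 + 6 - 11)*30921 = 2*30921 = 61842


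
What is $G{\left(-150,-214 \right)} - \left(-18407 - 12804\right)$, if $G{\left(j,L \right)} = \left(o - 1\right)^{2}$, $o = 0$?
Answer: $31212$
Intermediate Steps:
$G{\left(j,L \right)} = 1$ ($G{\left(j,L \right)} = \left(0 - 1\right)^{2} = \left(-1\right)^{2} = 1$)
$G{\left(-150,-214 \right)} - \left(-18407 - 12804\right) = 1 - \left(-18407 - 12804\right) = 1 - -31211 = 1 + 31211 = 31212$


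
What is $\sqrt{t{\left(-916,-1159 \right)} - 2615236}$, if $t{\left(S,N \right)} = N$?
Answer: $i \sqrt{2616395} \approx 1617.5 i$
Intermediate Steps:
$\sqrt{t{\left(-916,-1159 \right)} - 2615236} = \sqrt{-1159 - 2615236} = \sqrt{-2616395} = i \sqrt{2616395}$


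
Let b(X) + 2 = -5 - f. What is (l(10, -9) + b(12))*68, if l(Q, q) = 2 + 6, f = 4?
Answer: -204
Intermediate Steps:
b(X) = -11 (b(X) = -2 + (-5 - 1*4) = -2 + (-5 - 4) = -2 - 9 = -11)
l(Q, q) = 8
(l(10, -9) + b(12))*68 = (8 - 11)*68 = -3*68 = -204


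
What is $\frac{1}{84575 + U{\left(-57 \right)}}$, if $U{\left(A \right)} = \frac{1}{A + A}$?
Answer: $\frac{114}{9641549} \approx 1.1824 \cdot 10^{-5}$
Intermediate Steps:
$U{\left(A \right)} = \frac{1}{2 A}$
$\frac{1}{84575 + U{\left(-57 \right)}} = \frac{1}{84575 + \frac{1}{2 \left(-57\right)}} = \frac{1}{84575 + \frac{1}{2} \left(- \frac{1}{57}\right)} = \frac{1}{84575 - \frac{1}{114}} = \frac{1}{\frac{9641549}{114}} = \frac{114}{9641549}$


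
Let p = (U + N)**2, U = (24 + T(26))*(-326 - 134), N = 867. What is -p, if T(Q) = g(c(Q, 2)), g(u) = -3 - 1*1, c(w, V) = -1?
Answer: -69438889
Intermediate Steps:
g(u) = -4 (g(u) = -3 - 1 = -4)
T(Q) = -4
U = -9200 (U = (24 - 4)*(-326 - 134) = 20*(-460) = -9200)
p = 69438889 (p = (-9200 + 867)**2 = (-8333)**2 = 69438889)
-p = -1*69438889 = -69438889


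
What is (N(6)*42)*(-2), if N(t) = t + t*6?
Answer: -3528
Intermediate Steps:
N(t) = 7*t (N(t) = t + 6*t = 7*t)
(N(6)*42)*(-2) = ((7*6)*42)*(-2) = (42*42)*(-2) = 1764*(-2) = -3528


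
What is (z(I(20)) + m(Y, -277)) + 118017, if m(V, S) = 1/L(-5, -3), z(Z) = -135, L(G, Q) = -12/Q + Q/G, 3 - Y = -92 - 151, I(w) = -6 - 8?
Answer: 2711291/23 ≈ 1.1788e+5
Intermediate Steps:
I(w) = -14
Y = 246 (Y = 3 - (-92 - 151) = 3 - 1*(-243) = 3 + 243 = 246)
m(V, S) = 5/23 (m(V, S) = 1/(-12/(-3) - 3/(-5)) = 1/(-12*(-⅓) - 3*(-⅕)) = 1/(4 + ⅗) = 1/(23/5) = 5/23)
(z(I(20)) + m(Y, -277)) + 118017 = (-135 + 5/23) + 118017 = -3100/23 + 118017 = 2711291/23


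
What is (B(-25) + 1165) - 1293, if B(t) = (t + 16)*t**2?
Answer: -5753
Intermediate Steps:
B(t) = t**2*(16 + t) (B(t) = (16 + t)*t**2 = t**2*(16 + t))
(B(-25) + 1165) - 1293 = ((-25)**2*(16 - 25) + 1165) - 1293 = (625*(-9) + 1165) - 1293 = (-5625 + 1165) - 1293 = -4460 - 1293 = -5753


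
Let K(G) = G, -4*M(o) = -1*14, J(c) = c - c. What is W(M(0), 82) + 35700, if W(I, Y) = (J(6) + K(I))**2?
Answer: 142849/4 ≈ 35712.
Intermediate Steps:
J(c) = 0
M(o) = 7/2 (M(o) = -(-1)*14/4 = -1/4*(-14) = 7/2)
W(I, Y) = I**2 (W(I, Y) = (0 + I)**2 = I**2)
W(M(0), 82) + 35700 = (7/2)**2 + 35700 = 49/4 + 35700 = 142849/4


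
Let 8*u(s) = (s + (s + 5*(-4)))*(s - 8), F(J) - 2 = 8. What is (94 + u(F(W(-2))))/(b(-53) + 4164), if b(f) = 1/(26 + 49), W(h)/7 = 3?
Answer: 7050/312301 ≈ 0.022574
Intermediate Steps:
W(h) = 21 (W(h) = 7*3 = 21)
F(J) = 10 (F(J) = 2 + 8 = 10)
b(f) = 1/75
u(s) = (-20 + 2*s)*(-8 + s)/8 (u(s) = ((s + (s + 5*(-4)))*(s - 8))/8 = ((s + (s - 20))*(-8 + s))/8 = ((s + (-20 + s))*(-8 + s))/8 = ((-20 + 2*s)*(-8 + s))/8 = (-20 + 2*s)*(-8 + s)/8)
(94 + u(F(W(-2))))/(b(-53) + 4164) = (94 + (20 - 9/2*10 + (¼)*10²))/(1/75 + 4164) = (94 + (20 - 45 + (¼)*100))/(312301/75) = (94 + (20 - 45 + 25))*(75/312301) = (94 + 0)*(75/312301) = 94*(75/312301) = 7050/312301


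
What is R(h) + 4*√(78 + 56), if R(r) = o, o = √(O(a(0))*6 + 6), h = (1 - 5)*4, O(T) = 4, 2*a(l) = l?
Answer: √30 + 4*√134 ≈ 51.781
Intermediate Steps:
a(l) = l/2
h = -16 (h = -4*4 = -16)
o = √30 (o = √(4*6 + 6) = √(24 + 6) = √30 ≈ 5.4772)
R(r) = √30
R(h) + 4*√(78 + 56) = √30 + 4*√(78 + 56) = √30 + 4*√134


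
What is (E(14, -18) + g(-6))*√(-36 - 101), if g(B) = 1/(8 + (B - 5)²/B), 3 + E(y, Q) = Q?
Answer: -1539*I*√137/73 ≈ -246.76*I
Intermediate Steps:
E(y, Q) = -3 + Q
g(B) = 1/(8 + (-5 + B)²/B)
(E(14, -18) + g(-6))*√(-36 - 101) = ((-3 - 18) - 6/((-5 - 6)² + 8*(-6)))*√(-36 - 101) = (-21 - 6/((-11)² - 48))*√(-137) = (-21 - 6/(121 - 48))*(I*√137) = (-21 - 6/73)*(I*√137) = -1539*I*√137/73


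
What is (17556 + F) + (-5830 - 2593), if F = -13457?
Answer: -4324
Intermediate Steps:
(17556 + F) + (-5830 - 2593) = (17556 - 13457) + (-5830 - 2593) = 4099 - 8423 = -4324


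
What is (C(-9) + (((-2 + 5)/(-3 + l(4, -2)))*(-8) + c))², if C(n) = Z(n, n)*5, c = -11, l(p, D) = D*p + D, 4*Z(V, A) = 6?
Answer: 1849/676 ≈ 2.7352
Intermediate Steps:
Z(V, A) = 3/2 (Z(V, A) = (¼)*6 = 3/2)
l(p, D) = D + D*p
C(n) = 15/2 (C(n) = (3/2)*5 = 15/2)
(C(-9) + (((-2 + 5)/(-3 + l(4, -2)))*(-8) + c))² = (15/2 + (((-2 + 5)/(-3 - 2*(1 + 4)))*(-8) - 11))² = (15/2 + ((3/(-3 - 2*5))*(-8) - 11))² = (15/2 + ((3/(-3 - 10))*(-8) - 11))² = (15/2 + ((3/(-13))*(-8) - 11))² = (15/2 + ((3*(-1/13))*(-8) - 11))² = (15/2 + (-3/13*(-8) - 11))² = (15/2 + (24/13 - 11))² = (15/2 - 119/13)² = (-43/26)² = 1849/676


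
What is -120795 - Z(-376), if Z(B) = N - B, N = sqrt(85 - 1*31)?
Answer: -121171 - 3*sqrt(6) ≈ -1.2118e+5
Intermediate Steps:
N = 3*sqrt(6) (N = sqrt(85 - 31) = sqrt(54) = 3*sqrt(6) ≈ 7.3485)
Z(B) = -B + 3*sqrt(6) (Z(B) = 3*sqrt(6) - B = -B + 3*sqrt(6))
-120795 - Z(-376) = -120795 - (-1*(-376) + 3*sqrt(6)) = -120795 - (376 + 3*sqrt(6)) = -120795 + (-376 - 3*sqrt(6)) = -121171 - 3*sqrt(6)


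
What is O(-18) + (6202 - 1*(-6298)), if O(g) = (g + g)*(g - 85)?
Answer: 16208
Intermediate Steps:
O(g) = 2*g*(-85 + g) (O(g) = (2*g)*(-85 + g) = 2*g*(-85 + g))
O(-18) + (6202 - 1*(-6298)) = 2*(-18)*(-85 - 18) + (6202 - 1*(-6298)) = 2*(-18)*(-103) + (6202 + 6298) = 3708 + 12500 = 16208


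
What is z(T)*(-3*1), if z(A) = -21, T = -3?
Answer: 63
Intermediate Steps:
z(T)*(-3*1) = -(-63) = -21*(-3) = 63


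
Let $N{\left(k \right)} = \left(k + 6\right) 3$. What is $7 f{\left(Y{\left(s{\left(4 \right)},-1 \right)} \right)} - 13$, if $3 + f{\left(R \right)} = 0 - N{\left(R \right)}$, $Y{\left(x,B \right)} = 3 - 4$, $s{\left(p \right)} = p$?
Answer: $-139$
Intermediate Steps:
$N{\left(k \right)} = 18 + 3 k$ ($N{\left(k \right)} = \left(6 + k\right) 3 = 18 + 3 k$)
$Y{\left(x,B \right)} = -1$ ($Y{\left(x,B \right)} = 3 - 4 = -1$)
$f{\left(R \right)} = -21 - 3 R$ ($f{\left(R \right)} = -3 + \left(0 - \left(18 + 3 R\right)\right) = -3 - \left(18 + 3 R\right) = -21 - 3 R$)
$7 f{\left(Y{\left(s{\left(4 \right)},-1 \right)} \right)} - 13 = 7 \left(-21 - -3\right) - 13 = 7 \left(-21 + 3\right) - 13 = 7 \left(-18\right) - 13 = -126 - 13 = -139$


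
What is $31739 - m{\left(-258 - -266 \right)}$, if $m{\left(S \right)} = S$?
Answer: $31731$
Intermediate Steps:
$31739 - m{\left(-258 - -266 \right)} = 31739 - \left(-258 - -266\right) = 31739 - \left(-258 + 266\right) = 31739 - 8 = 31731$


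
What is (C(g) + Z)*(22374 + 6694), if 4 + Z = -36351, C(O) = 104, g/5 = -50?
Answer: -1053744068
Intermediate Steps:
g = -250 (g = 5*(-50) = -250)
Z = -36355 (Z = -4 - 36351 = -36355)
(C(g) + Z)*(22374 + 6694) = (104 - 36355)*(22374 + 6694) = -36251*29068 = -1053744068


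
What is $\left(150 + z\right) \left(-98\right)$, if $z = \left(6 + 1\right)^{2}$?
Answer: $-19502$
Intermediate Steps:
$z = 49$ ($z = 7^{2} = 49$)
$\left(150 + z\right) \left(-98\right) = \left(150 + 49\right) \left(-98\right) = 199 \left(-98\right) = -19502$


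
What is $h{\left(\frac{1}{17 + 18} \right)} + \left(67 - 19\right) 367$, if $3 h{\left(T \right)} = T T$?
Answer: $\frac{64738801}{3675} \approx 17616.0$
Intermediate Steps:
$h{\left(T \right)} = \frac{T^{2}}{3}$ ($h{\left(T \right)} = \frac{T T}{3} = \frac{T^{2}}{3}$)
$h{\left(\frac{1}{17 + 18} \right)} + \left(67 - 19\right) 367 = \frac{\left(\frac{1}{17 + 18}\right)^{2}}{3} + \left(67 - 19\right) 367 = \frac{\left(\frac{1}{35}\right)^{2}}{3} + \left(67 - 19\right) 367 = \frac{1}{3 \cdot 1225} + 48 \cdot 367 = \frac{1}{3} \cdot \frac{1}{1225} + 17616 = \frac{1}{3675} + 17616 = \frac{64738801}{3675}$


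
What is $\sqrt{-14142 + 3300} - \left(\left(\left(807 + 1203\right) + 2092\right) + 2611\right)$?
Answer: $-6713 + i \sqrt{10842} \approx -6713.0 + 104.12 i$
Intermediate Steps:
$\sqrt{-14142 + 3300} - \left(\left(\left(807 + 1203\right) + 2092\right) + 2611\right) = \sqrt{-10842} - \left(\left(2010 + 2092\right) + 2611\right) = i \sqrt{10842} - \left(4102 + 2611\right) = i \sqrt{10842} - 6713 = -6713 + i \sqrt{10842}$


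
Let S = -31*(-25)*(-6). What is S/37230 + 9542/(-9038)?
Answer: -6621256/5608079 ≈ -1.1807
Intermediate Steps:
S = -4650 (S = 775*(-6) = -4650)
S/37230 + 9542/(-9038) = -4650/37230 + 9542/(-9038) = -4650*1/37230 + 9542*(-1/9038) = -155/1241 - 4771/4519 = -6621256/5608079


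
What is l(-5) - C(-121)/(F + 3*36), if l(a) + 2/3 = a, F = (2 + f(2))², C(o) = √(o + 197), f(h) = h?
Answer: -17/3 - √19/62 ≈ -5.7370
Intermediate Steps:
C(o) = √(197 + o)
F = 16 (F = (2 + 2)² = 4² = 16)
l(a) = -⅔ + a
l(-5) - C(-121)/(F + 3*36) = (-⅔ - 5) - √(197 - 121)/(16 + 3*36) = -17/3 - √76/(16 + 108) = -17/3 - 2*√19/124 = -17/3 - √19/62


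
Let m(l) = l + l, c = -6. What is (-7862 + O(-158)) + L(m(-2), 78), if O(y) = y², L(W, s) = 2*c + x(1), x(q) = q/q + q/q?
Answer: 17092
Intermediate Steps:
x(q) = 2 (x(q) = 1 + 1 = 2)
m(l) = 2*l
L(W, s) = -10 (L(W, s) = 2*(-6) + 2 = -12 + 2 = -10)
(-7862 + O(-158)) + L(m(-2), 78) = (-7862 + (-158)²) - 10 = (-7862 + 24964) - 10 = 17102 - 10 = 17092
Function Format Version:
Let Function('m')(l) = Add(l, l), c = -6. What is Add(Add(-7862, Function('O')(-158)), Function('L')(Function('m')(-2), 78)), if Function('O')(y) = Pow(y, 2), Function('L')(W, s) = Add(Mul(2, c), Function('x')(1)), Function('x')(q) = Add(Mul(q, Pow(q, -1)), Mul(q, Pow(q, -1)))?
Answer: 17092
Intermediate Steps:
Function('x')(q) = 2 (Function('x')(q) = Add(1, 1) = 2)
Function('m')(l) = Mul(2, l)
Function('L')(W, s) = -10 (Function('L')(W, s) = Add(Mul(2, -6), 2) = Add(-12, 2) = -10)
Add(Add(-7862, Function('O')(-158)), Function('L')(Function('m')(-2), 78)) = Add(Add(-7862, Pow(-158, 2)), -10) = Add(Add(-7862, 24964), -10) = Add(17102, -10) = 17092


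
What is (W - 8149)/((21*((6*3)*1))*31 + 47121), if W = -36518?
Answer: -14889/19613 ≈ -0.75914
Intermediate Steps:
(W - 8149)/((21*((6*3)*1))*31 + 47121) = (-36518 - 8149)/((21*((6*3)*1))*31 + 47121) = -44667/((21*(18*1))*31 + 47121) = -44667/((21*18)*31 + 47121) = -44667/(378*31 + 47121) = -44667/(11718 + 47121) = -44667/58839 = -44667*1/58839 = -14889/19613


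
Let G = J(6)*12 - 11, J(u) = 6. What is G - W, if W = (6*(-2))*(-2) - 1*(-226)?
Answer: -189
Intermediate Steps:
G = 61 (G = 6*12 - 11 = 72 - 11 = 61)
W = 250 (W = -12*(-2) + 226 = 24 + 226 = 250)
G - W = 61 - 1*250 = 61 - 250 = -189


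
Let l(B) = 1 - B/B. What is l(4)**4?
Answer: 0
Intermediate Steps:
l(B) = 0 (l(B) = 1 - 1*1 = 1 - 1 = 0)
l(4)**4 = 0**4 = 0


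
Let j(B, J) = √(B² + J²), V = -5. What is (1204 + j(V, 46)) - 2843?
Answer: -1639 + √2141 ≈ -1592.7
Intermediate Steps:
(1204 + j(V, 46)) - 2843 = (1204 + √((-5)² + 46²)) - 2843 = (1204 + √(25 + 2116)) - 2843 = (1204 + √2141) - 2843 = -1639 + √2141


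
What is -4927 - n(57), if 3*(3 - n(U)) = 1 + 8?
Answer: -4927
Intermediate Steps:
n(U) = 0 (n(U) = 3 - (1 + 8)/3 = 3 - ⅓*9 = 3 - 3 = 0)
-4927 - n(57) = -4927 - 1*0 = -4927 + 0 = -4927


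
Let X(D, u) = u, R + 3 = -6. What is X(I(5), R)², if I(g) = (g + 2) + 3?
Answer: 81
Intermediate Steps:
I(g) = 5 + g (I(g) = (2 + g) + 3 = 5 + g)
R = -9 (R = -3 - 6 = -9)
X(I(5), R)² = (-9)² = 81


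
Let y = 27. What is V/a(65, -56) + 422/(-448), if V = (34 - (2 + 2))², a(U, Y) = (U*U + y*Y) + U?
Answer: -64093/103712 ≈ -0.61799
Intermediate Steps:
a(U, Y) = U + U² + 27*Y (a(U, Y) = (U*U + 27*Y) + U = (U² + 27*Y) + U = U + U² + 27*Y)
V = 900 (V = (34 - 1*4)² = (34 - 4)² = 30² = 900)
V/a(65, -56) + 422/(-448) = 900/(65 + 65² + 27*(-56)) + 422/(-448) = 900/(65 + 4225 - 1512) + 422*(-1/448) = 900/2778 - 211/224 = 900*(1/2778) - 211/224 = 150/463 - 211/224 = -64093/103712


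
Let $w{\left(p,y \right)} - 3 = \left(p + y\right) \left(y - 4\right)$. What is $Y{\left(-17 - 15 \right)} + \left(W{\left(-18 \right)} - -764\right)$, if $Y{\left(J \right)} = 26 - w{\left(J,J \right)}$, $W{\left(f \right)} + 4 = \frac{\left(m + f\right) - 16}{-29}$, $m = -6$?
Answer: $- \frac{44069}{29} \approx -1519.6$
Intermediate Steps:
$w{\left(p,y \right)} = 3 + \left(-4 + y\right) \left(p + y\right)$ ($w{\left(p,y \right)} = 3 + \left(p + y\right) \left(y - 4\right) = 3 + \left(p + y\right) \left(-4 + y\right) = 3 + \left(-4 + y\right) \left(p + y\right)$)
$W{\left(f \right)} = - \frac{94}{29} - \frac{f}{29}$ ($W{\left(f \right)} = -4 + \frac{\left(-6 + f\right) - 16}{-29} = -4 + \left(-22 + f\right) \left(- \frac{1}{29}\right) = -4 - \left(- \frac{22}{29} + \frac{f}{29}\right) = - \frac{94}{29} - \frac{f}{29}$)
$Y{\left(J \right)} = 23 - 2 J^{2} + 8 J$ ($Y{\left(J \right)} = 26 - \left(3 + J^{2} - 4 J - 4 J + J J\right) = 26 - \left(3 + J^{2} - 4 J - 4 J + J^{2}\right) = 26 - \left(3 - 8 J + 2 J^{2}\right) = 23 - 2 J^{2} + 8 J$)
$Y{\left(-17 - 15 \right)} + \left(W{\left(-18 \right)} - -764\right) = \left(23 - 2 \left(-17 - 15\right)^{2} + 8 \left(-17 - 15\right)\right) - - \frac{22080}{29} = \left(23 - 2 \left(-17 - 15\right)^{2} + 8 \left(-17 - 15\right)\right) + \left(\left(- \frac{94}{29} + \frac{18}{29}\right) + 764\right) = \left(23 - 2 \left(-32\right)^{2} + 8 \left(-32\right)\right) + \left(- \frac{76}{29} + 764\right) = \left(23 - 2048 - 256\right) + \frac{22080}{29} = -2281 + \frac{22080}{29} = - \frac{44069}{29}$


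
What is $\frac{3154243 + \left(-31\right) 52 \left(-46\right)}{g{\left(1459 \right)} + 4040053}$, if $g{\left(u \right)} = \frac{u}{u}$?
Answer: $\frac{3228395}{4040054} \approx 0.7991$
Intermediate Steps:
$g{\left(u \right)} = 1$
$\frac{3154243 + \left(-31\right) 52 \left(-46\right)}{g{\left(1459 \right)} + 4040053} = \frac{3154243 + \left(-31\right) 52 \left(-46\right)}{1 + 4040053} = \frac{3154243 - -74152}{4040054} = \left(3154243 + 74152\right) \frac{1}{4040054} = 3228395 \cdot \frac{1}{4040054} = \frac{3228395}{4040054}$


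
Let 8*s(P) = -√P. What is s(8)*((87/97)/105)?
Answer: -29*√2/13580 ≈ -0.0030200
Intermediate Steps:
s(P) = -√P/8 (s(P) = (-√P)/8 = -√P/8)
s(8)*((87/97)/105) = (-√2/4)*((87/97)/105) = (-√2/4)*((87*(1/97))*(1/105)) = (-√2/4)*((87/97)*(1/105)) = -√2/4*(29/3395) = -29*√2/13580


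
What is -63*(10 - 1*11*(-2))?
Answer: -2016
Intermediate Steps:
-63*(10 - 1*11*(-2)) = -63*(10 - 11*(-2)) = -63*(10 + 22) = -63*32 = -2016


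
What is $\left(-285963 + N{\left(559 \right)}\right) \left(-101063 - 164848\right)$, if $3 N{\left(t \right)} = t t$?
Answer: $48343328896$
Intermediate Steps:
$N{\left(t \right)} = \frac{t^{2}}{3}$ ($N{\left(t \right)} = \frac{t t}{3} = \frac{t^{2}}{3}$)
$\left(-285963 + N{\left(559 \right)}\right) \left(-101063 - 164848\right) = \left(-285963 + \frac{559^{2}}{3}\right) \left(-101063 - 164848\right) = \left(-285963 + \frac{1}{3} \cdot 312481\right) \left(-265911\right) = \left(-285963 + \frac{312481}{3}\right) \left(-265911\right) = \left(- \frac{545408}{3}\right) \left(-265911\right) = 48343328896$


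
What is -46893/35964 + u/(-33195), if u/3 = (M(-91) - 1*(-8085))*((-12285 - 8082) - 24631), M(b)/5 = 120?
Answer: 936965782285/26529444 ≈ 35318.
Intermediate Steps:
M(b) = 600 (M(b) = 5*120 = 600)
u = -1172422890 (u = 3*((600 - 1*(-8085))*((-12285 - 8082) - 24631)) = 3*((600 + 8085)*(-20367 - 24631)) = 3*(8685*(-44998)) = 3*(-390807630) = -1172422890)
-46893/35964 + u/(-33195) = -46893/35964 - 1172422890/(-33195) = -46893*1/35964 - 1172422890*(-1/33195) = -15631/11988 + 78161526/2213 = 936965782285/26529444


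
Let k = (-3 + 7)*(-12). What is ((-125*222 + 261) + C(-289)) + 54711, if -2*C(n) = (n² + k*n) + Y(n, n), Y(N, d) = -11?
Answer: -21469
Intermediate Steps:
k = -48 (k = 4*(-12) = -48)
C(n) = 11/2 + 24*n - n²/2 (C(n) = -((n² - 48*n) - 11)/2 = -(-11 + n² - 48*n)/2 = 11/2 + 24*n - n²/2)
((-125*222 + 261) + C(-289)) + 54711 = ((-125*222 + 261) + (11/2 + 24*(-289) - ½*(-289)²)) + 54711 = ((-27750 + 261) + (11/2 - 6936 - ½*83521)) + 54711 = (-27489 + (11/2 - 6936 - 83521/2)) + 54711 = (-27489 - 48691) + 54711 = -76180 + 54711 = -21469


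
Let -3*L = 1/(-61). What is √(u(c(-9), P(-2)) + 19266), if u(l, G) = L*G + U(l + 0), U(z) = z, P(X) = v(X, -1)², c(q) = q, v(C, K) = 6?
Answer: 3*√7961781/61 ≈ 138.77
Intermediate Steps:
L = 1/183 (L = -⅓/(-61) = -⅓*(-1/61) = 1/183 ≈ 0.0054645)
P(X) = 36 (P(X) = 6² = 36)
u(l, G) = l + G/183 (u(l, G) = G/183 + (l + 0) = G/183 + l = l + G/183)
√(u(c(-9), P(-2)) + 19266) = √((-9 + (1/183)*36) + 19266) = √((-9 + 12/61) + 19266) = √(-537/61 + 19266) = √(1174689/61) = 3*√7961781/61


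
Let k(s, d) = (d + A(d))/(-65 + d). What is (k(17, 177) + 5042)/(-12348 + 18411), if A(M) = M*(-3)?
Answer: 282175/339528 ≈ 0.83108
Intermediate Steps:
A(M) = -3*M
k(s, d) = -2*d/(-65 + d) (k(s, d) = (d - 3*d)/(-65 + d) = (-2*d)/(-65 + d) = -2*d/(-65 + d))
(k(17, 177) + 5042)/(-12348 + 18411) = (-2*177/(-65 + 177) + 5042)/(-12348 + 18411) = (-2*177/112 + 5042)/6063 = (-2*177*1/112 + 5042)*(1/6063) = (-177/56 + 5042)*(1/6063) = (282175/56)*(1/6063) = 282175/339528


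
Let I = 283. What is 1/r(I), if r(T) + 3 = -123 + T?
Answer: 1/157 ≈ 0.0063694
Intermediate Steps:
r(T) = -126 + T (r(T) = -3 + (-123 + T) = -126 + T)
1/r(I) = 1/(-126 + 283) = 1/157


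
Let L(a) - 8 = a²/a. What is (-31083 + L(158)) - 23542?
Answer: -54459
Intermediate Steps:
L(a) = 8 + a (L(a) = 8 + a²/a = 8 + a)
(-31083 + L(158)) - 23542 = (-31083 + (8 + 158)) - 23542 = (-31083 + 166) - 23542 = -30917 - 23542 = -54459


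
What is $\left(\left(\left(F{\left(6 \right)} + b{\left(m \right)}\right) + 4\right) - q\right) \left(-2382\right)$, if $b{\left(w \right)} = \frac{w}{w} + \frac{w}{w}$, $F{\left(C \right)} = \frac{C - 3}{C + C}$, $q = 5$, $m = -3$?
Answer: $- \frac{5955}{2} \approx -2977.5$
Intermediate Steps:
$F{\left(C \right)} = \frac{-3 + C}{2 C}$
$b{\left(w \right)} = 2$ ($b{\left(w \right)} = 1 + 1 = 2$)
$\left(\left(\left(F{\left(6 \right)} + b{\left(m \right)}\right) + 4\right) - q\right) \left(-2382\right) = \left(\left(\left(\frac{-3 + 6}{2 \cdot 6} + 2\right) + 4\right) - 5\right) \left(-2382\right) = \left(\left(\left(\frac{1}{2} \cdot \frac{1}{6} \cdot 3 + 2\right) + 4\right) - 5\right) \left(-2382\right) = \left(\left(\left(\frac{1}{4} + 2\right) + 4\right) - 5\right) \left(-2382\right) = \left(\left(\frac{9}{4} + 4\right) - 5\right) \left(-2382\right) = \left(\frac{25}{4} - 5\right) \left(-2382\right) = \frac{5}{4} \left(-2382\right) = - \frac{5955}{2}$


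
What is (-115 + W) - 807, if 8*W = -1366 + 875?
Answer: -7867/8 ≈ -983.38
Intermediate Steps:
W = -491/8 (W = (-1366 + 875)/8 = (⅛)*(-491) = -491/8 ≈ -61.375)
(-115 + W) - 807 = (-115 - 491/8) - 807 = -1411/8 - 807 = -7867/8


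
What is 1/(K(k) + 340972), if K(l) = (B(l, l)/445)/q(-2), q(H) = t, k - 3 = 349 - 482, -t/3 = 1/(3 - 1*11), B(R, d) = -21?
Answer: 445/151732484 ≈ 2.9328e-6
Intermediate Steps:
t = 3/8 (t = -3/(3 - 1*11) = -3/(3 - 11) = -3/(-8) = -3*(-⅛) = 3/8 ≈ 0.37500)
k = -130 (k = 3 + (349 - 482) = 3 - 133 = -130)
q(H) = 3/8
K(l) = -56/445 (K(l) = (-21/445)/(3/8) = -21*1/445*(8/3) = -21/445*8/3 = -56/445)
1/(K(k) + 340972) = 1/(-56/445 + 340972) = 1/(151732484/445) = 445/151732484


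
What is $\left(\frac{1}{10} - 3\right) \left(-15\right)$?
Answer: $\frac{87}{2} \approx 43.5$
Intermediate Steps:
$\left(\frac{1}{10} - 3\right) \left(-15\right) = \left(- \frac{29}{10}\right) \left(-15\right) = \frac{87}{2}$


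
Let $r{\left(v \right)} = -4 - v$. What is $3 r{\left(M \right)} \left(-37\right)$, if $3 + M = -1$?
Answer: $0$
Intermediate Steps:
$M = -4$ ($M = -3 - 1 = -4$)
$3 r{\left(M \right)} \left(-37\right) = 3 \left(-4 - -4\right) \left(-37\right) = 3 \left(-4 + 4\right) \left(-37\right) = 3 \cdot 0 \left(-37\right) = 0 \left(-37\right) = 0$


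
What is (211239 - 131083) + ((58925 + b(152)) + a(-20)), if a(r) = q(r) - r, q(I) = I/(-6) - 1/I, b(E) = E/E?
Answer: 8346323/60 ≈ 1.3911e+5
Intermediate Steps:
b(E) = 1
q(I) = -1/I - I/6 (q(I) = I*(-1/6) - 1/I = -I/6 - 1/I = -1/I - I/6)
a(r) = -1/r - 7*r/6 (a(r) = (-1/r - r/6) - r = -1/r - 7*r/6)
(211239 - 131083) + ((58925 + b(152)) + a(-20)) = (211239 - 131083) + ((58925 + 1) + (-1/(-20) - 7/6*(-20))) = 80156 + (58926 + (-1*(-1/20) + 70/3)) = 80156 + (58926 + (1/20 + 70/3)) = 80156 + (58926 + 1403/60) = 80156 + 3536963/60 = 8346323/60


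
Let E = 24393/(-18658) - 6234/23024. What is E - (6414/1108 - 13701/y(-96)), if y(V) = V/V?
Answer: 407365578318951/29748539096 ≈ 13694.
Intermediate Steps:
E = -169484601/107395448 (E = 24393*(-1/18658) - 6234*1/23024 = -24393/18658 - 3117/11512 = -169484601/107395448 ≈ -1.5781)
y(V) = 1
E - (6414/1108 - 13701/y(-96)) = -169484601/107395448 - (6414/1108 - 13701/1) = -169484601/107395448 - (6414*(1/1108) - 13701*1) = -169484601/107395448 - (3207/554 - 13701) = -169484601/107395448 - 1*(-7587147/554) = -169484601/107395448 + 7587147/554 = 407365578318951/29748539096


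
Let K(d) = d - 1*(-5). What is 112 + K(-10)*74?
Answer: -258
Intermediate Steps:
K(d) = 5 + d (K(d) = d + 5 = 5 + d)
112 + K(-10)*74 = 112 + (5 - 10)*74 = 112 - 5*74 = 112 - 370 = -258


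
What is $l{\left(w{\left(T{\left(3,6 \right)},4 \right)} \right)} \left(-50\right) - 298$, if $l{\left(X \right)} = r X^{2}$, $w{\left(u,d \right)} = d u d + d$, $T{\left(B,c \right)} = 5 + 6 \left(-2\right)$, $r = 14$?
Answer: $-8165098$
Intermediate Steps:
$T{\left(B,c \right)} = -7$ ($T{\left(B,c \right)} = 5 - 12 = -7$)
$w{\left(u,d \right)} = d + u d^{2}$ ($w{\left(u,d \right)} = u d^{2} + d = d + u d^{2}$)
$l{\left(X \right)} = 14 X^{2}$
$l{\left(w{\left(T{\left(3,6 \right)},4 \right)} \right)} \left(-50\right) - 298 = 14 \left(4 \left(1 + 4 \left(-7\right)\right)\right)^{2} \left(-50\right) - 298 = 14 \left(4 \left(1 - 28\right)\right)^{2} \left(-50\right) - 298 = 14 \left(4 \left(-27\right)\right)^{2} \left(-50\right) - 298 = 14 \left(-108\right)^{2} \left(-50\right) - 298 = 14 \cdot 11664 \left(-50\right) - 298 = 163296 \left(-50\right) - 298 = -8164800 - 298 = -8165098$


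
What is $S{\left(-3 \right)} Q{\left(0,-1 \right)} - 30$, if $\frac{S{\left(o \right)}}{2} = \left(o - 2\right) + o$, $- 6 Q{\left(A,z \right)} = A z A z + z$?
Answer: $- \frac{98}{3} \approx -32.667$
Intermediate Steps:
$Q{\left(A,z \right)} = - \frac{z}{6} - \frac{A^{2} z^{2}}{6}$ ($Q{\left(A,z \right)} = - \frac{A z A z + z}{6} = - \frac{z A^{2} z + z}{6} = - \frac{A^{2} z^{2} + z}{6} = - \frac{z + A^{2} z^{2}}{6} = - \frac{z}{6} - \frac{A^{2} z^{2}}{6}$)
$S{\left(o \right)} = -4 + 4 o$ ($S{\left(o \right)} = 2 \left(\left(o - 2\right) + o\right) = 2 \left(\left(-2 + o\right) + o\right) = 2 \left(-2 + 2 o\right) = -4 + 4 o$)
$S{\left(-3 \right)} Q{\left(0,-1 \right)} - 30 = \left(-4 + 4 \left(-3\right)\right) \left(\left(- \frac{1}{6}\right) \left(-1\right) \left(1 - 0^{2}\right)\right) - 30 = \left(-4 - 12\right) \left(\left(- \frac{1}{6}\right) \left(-1\right) \left(1 - 0\right)\right) - 30 = - 16 \left(\left(- \frac{1}{6}\right) \left(-1\right) \left(1 + 0\right)\right) - 30 = - 16 \left(\left(- \frac{1}{6}\right) \left(-1\right) 1\right) - 30 = \left(-16\right) \frac{1}{6} - 30 = - \frac{8}{3} - 30 = - \frac{98}{3}$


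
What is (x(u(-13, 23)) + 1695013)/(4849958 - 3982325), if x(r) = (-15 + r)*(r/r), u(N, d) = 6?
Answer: 1695004/867633 ≈ 1.9536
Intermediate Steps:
x(r) = -15 + r (x(r) = (-15 + r)*1 = -15 + r)
(x(u(-13, 23)) + 1695013)/(4849958 - 3982325) = ((-15 + 6) + 1695013)/(4849958 - 3982325) = (-9 + 1695013)/867633 = 1695004*(1/867633) = 1695004/867633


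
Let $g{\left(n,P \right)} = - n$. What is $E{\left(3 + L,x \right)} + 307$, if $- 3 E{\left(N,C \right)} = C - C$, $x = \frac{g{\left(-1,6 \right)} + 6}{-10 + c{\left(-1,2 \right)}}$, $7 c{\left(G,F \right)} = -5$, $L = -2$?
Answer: $307$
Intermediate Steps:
$c{\left(G,F \right)} = - \frac{5}{7}$ ($c{\left(G,F \right)} = \frac{1}{7} \left(-5\right) = - \frac{5}{7}$)
$x = - \frac{49}{75}$ ($x = \frac{\left(-1\right) \left(-1\right) + 6}{-10 - \frac{5}{7}} = \frac{1 + 6}{- \frac{75}{7}} = 7 \left(- \frac{7}{75}\right) = - \frac{49}{75} \approx -0.65333$)
$E{\left(N,C \right)} = 0$ ($E{\left(N,C \right)} = - \frac{C - C}{3} = \left(- \frac{1}{3}\right) 0 = 0$)
$E{\left(3 + L,x \right)} + 307 = 0 + 307 = 307$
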